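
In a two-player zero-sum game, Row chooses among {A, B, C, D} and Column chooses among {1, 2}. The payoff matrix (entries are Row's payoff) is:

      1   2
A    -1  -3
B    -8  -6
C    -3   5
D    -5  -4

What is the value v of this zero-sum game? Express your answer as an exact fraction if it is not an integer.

Row minima: A → -3, B → -8, C → -3, D → -5; maximin = -3.
Column maxima: 1 → -1, 2 → 5; minimax = -1.
-3 ≠ -1, so there is no saddle point; optimal play is mixed.
B is strictly dominated by A, so Row never plays it.
D is strictly dominated by A, so Row never plays it.
On the remaining 2×2 (A, C vs 1, 2):
Let Row play A with probability p. Expected payoff against 1: (-1)p + (-3)(1−p) = 2p − 3; against 2: (-3)p + 5(1−p) = −8p + 5.
Setting these equal: 2p − 3 = −8p + 5 ⇒ 10p = 8 ⇒ p = 4/5, and the value is (2)·(4/5) − 3 = -7/5.
For Column: with q = P(1), equating A's and C's payoffs gives 2q − 3 = −8q + 5 ⇒ q = 4/5.

-7/5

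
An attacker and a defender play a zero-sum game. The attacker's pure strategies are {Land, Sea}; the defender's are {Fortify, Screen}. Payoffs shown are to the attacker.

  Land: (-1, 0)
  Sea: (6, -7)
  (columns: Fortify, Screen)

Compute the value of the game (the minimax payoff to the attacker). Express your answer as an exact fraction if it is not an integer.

-1/2

Row minima: Land → -1, Sea → -7; maximin = -1.
Column maxima: Fortify → 6, Screen → 0; minimax = 0.
-1 ≠ 0, so there is no saddle point; optimal play is mixed.
Let the attacker play Land with probability p. Expected payoff against Fortify: (-1)p + 6(1−p) = −7p + 6; against Screen: 0p + (-7)(1−p) = 7p − 7.
Setting these equal: −7p + 6 = 7p − 7 ⇒ −14p = -13 ⇒ p = 13/14, and the value is (-7)·(13/14) + 6 = -1/2.
For the defender: with q = P(Fortify), equating Land's and Sea's payoffs gives −q = 13q − 7 ⇒ q = 1/2.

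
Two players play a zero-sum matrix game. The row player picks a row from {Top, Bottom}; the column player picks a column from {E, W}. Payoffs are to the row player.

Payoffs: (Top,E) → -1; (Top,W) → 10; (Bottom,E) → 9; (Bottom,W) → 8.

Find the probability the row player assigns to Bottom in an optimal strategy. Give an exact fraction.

11/12

Row minima: Top → -1, Bottom → 8; maximin = 8.
Column maxima: E → 9, W → 10; minimax = 9.
8 ≠ 9, so there is no saddle point; optimal play is mixed.
Let the row player play Top with probability p. Expected payoff against E: (-1)p + 9(1−p) = −10p + 9; against W: 10p + 8(1−p) = 2p + 8.
Setting these equal: −10p + 9 = 2p + 8 ⇒ −12p = -1 ⇒ p = 1/12, and the value is (-10)·(1/12) + 9 = 49/6.
For the column player: with q = P(E), equating Top's and Bottom's payoffs gives −11q + 10 = q + 8 ⇒ q = 1/6.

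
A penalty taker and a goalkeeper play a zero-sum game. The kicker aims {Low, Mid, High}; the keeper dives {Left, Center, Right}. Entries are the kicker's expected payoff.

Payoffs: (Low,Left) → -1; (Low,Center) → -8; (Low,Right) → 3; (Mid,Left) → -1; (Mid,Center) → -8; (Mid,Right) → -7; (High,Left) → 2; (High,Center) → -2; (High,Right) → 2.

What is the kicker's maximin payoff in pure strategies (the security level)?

-2

Row minima: Low → -8, Mid → -8, High → -2.
The best of these is -2.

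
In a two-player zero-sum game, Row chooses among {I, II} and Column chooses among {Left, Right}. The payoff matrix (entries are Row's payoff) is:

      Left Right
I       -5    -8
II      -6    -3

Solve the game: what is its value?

-11/2

Row minima: I → -8, II → -6; maximin = -6.
Column maxima: Left → -5, Right → -3; minimax = -5.
-6 ≠ -5, so there is no saddle point; optimal play is mixed.
Let Row play I with probability p. Expected payoff against Left: (-5)p + (-6)(1−p) = p − 6; against Right: (-8)p + (-3)(1−p) = −5p − 3.
Setting these equal: p − 6 = −5p − 3 ⇒ 6p = 3 ⇒ p = 1/2, and the value is (1)·(1/2) − 6 = -11/2.
For Column: with q = P(Left), equating I's and II's payoffs gives 3q − 8 = −3q − 3 ⇒ q = 5/6.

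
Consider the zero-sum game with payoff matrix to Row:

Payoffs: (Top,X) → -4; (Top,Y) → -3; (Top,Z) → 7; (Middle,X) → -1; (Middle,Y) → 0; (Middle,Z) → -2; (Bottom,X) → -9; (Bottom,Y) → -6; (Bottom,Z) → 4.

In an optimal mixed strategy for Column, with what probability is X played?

3/4

Row minima: Top → -4, Middle → -2, Bottom → -9; maximin = -2.
Column maxima: X → -1, Y → 0, Z → 7; minimax = -1.
-2 ≠ -1, so there is no saddle point; optimal play is mixed.
Bottom is strictly dominated by Top, so Row never plays it.
Y is strictly dominated by X (it gives Row strictly more in every row), so Column never plays it.
On the remaining 2×2 (Top, Middle vs X, Z):
Let Row play Top with probability p. Expected payoff against X: (-4)p + (-1)(1−p) = −3p − 1; against Z: 7p + (-2)(1−p) = 9p − 2.
Setting these equal: −3p − 1 = 9p − 2 ⇒ −12p = -1 ⇒ p = 1/12, and the value is (-3)·(1/12) − 1 = -5/4.
For Column: with q = P(X), equating Top's and Middle's payoffs gives −11q + 7 = q − 2 ⇒ q = 3/4.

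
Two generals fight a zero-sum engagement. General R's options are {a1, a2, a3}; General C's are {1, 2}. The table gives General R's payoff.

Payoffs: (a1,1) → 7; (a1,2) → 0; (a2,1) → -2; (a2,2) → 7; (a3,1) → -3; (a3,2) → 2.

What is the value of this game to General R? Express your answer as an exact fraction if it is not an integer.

Row minima: a1 → 0, a2 → -2, a3 → -3; maximin = 0.
Column maxima: 1 → 7, 2 → 7; minimax = 7.
0 ≠ 7, so there is no saddle point; optimal play is mixed.
a3 is strictly dominated by a2, so General R never plays it.
On the remaining 2×2 (a1, a2 vs 1, 2):
Let General R play a1 with probability p. Expected payoff against 1: 7p + (-2)(1−p) = 9p − 2; against 2: 0p + 7(1−p) = −7p + 7.
Setting these equal: 9p − 2 = −7p + 7 ⇒ 16p = 9 ⇒ p = 9/16, and the value is (9)·(9/16) − 2 = 49/16.
For General C: with q = P(1), equating a1's and a2's payoffs gives 7q = −9q + 7 ⇒ q = 7/16.

49/16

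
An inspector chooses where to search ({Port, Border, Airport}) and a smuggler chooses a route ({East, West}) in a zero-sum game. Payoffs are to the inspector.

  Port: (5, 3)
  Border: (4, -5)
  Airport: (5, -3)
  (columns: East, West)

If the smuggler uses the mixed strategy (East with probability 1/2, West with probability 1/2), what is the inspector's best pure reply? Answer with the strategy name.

Port

Expected payoff of Port: (1/2)·5 + (1/2)·3 = 4.
Expected payoff of Border: (1/2)·4 + (1/2)·(-5) = -1/2.
Expected payoff of Airport: (1/2)·5 + (1/2)·(-3) = 1.
The largest is 4, so the inspector's best response is Port.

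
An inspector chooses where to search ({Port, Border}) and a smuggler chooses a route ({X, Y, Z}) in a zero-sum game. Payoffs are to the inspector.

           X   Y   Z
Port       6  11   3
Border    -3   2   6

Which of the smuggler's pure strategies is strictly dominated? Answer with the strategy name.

X holds the inspector's payoff strictly below Y in every row: 6 < 11, -3 < 2.
So Y is strictly dominated for the smuggler.

Y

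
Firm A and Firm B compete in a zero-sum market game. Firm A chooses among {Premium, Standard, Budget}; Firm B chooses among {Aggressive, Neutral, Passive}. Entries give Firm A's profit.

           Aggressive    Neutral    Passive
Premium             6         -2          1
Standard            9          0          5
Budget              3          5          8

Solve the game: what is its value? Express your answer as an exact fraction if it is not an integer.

45/11

Row minima: Premium → -2, Standard → 0, Budget → 3; maximin = 3.
Column maxima: Aggressive → 9, Neutral → 5, Passive → 8; minimax = 5.
3 ≠ 5, so there is no saddle point; optimal play is mixed.
Premium is strictly dominated by Standard, so Firm A never plays it.
Passive is strictly dominated by Neutral (it gives Firm A strictly more in every row), so Firm B never plays it.
On the remaining 2×2 (Standard, Budget vs Aggressive, Neutral):
Let Firm A play Standard with probability p. Expected payoff against Aggressive: 9p + 3(1−p) = 6p + 3; against Neutral: 0p + 5(1−p) = −5p + 5.
Setting these equal: 6p + 3 = −5p + 5 ⇒ 11p = 2 ⇒ p = 2/11, and the value is (6)·(2/11) + 3 = 45/11.
For Firm B: with q = P(Aggressive), equating Standard's and Budget's payoffs gives 9q = −2q + 5 ⇒ q = 5/11.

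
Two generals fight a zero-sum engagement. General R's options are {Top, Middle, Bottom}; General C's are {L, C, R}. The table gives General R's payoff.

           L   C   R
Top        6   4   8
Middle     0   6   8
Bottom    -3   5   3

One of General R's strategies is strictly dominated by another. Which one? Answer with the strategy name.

Bottom

Middle gives a strictly higher payoff than Bottom against every column: 0 > -3, 6 > 5, 8 > 3.
So Bottom is strictly dominated and General R never plays it.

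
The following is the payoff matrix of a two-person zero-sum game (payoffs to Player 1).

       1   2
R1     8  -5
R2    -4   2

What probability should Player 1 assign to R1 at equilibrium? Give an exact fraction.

6/19

Row minima: R1 → -5, R2 → -4; maximin = -4.
Column maxima: 1 → 8, 2 → 2; minimax = 2.
-4 ≠ 2, so there is no saddle point; optimal play is mixed.
Let Player 1 play R1 with probability p. Expected payoff against 1: 8p + (-4)(1−p) = 12p − 4; against 2: (-5)p + 2(1−p) = −7p + 2.
Setting these equal: 12p − 4 = −7p + 2 ⇒ 19p = 6 ⇒ p = 6/19, and the value is (12)·(6/19) − 4 = -4/19.
For Player 2: with q = P(1), equating R1's and R2's payoffs gives 13q − 5 = −6q + 2 ⇒ q = 7/19.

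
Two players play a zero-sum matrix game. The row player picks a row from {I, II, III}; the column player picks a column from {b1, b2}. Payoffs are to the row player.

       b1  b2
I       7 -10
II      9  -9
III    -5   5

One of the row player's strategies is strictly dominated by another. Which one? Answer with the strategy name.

I

II gives a strictly higher payoff than I against every column: 9 > 7, -9 > -10.
So I is strictly dominated and the row player never plays it.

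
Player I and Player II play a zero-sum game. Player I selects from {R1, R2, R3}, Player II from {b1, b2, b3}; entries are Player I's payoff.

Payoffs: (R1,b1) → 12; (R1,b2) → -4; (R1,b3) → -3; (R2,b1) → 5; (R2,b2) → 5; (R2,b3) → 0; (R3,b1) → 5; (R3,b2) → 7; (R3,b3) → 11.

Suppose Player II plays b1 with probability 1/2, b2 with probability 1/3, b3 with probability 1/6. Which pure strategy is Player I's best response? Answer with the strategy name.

Expected payoff of R1: (1/2)·12 + (1/3)·(-4) + (1/6)·(-3) = 25/6.
Expected payoff of R2: (1/2)·5 + (1/3)·5 + (1/6)·0 = 25/6.
Expected payoff of R3: (1/2)·5 + (1/3)·7 + (1/6)·11 = 20/3.
The largest is 20/3, so Player I's best response is R3.

R3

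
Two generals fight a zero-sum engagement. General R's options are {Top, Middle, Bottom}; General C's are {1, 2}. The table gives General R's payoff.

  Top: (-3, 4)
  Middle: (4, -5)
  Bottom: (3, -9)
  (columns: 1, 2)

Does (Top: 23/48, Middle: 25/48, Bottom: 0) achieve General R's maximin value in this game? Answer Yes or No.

Against 1 this mix gives (23/48)·(-3) + (25/48)·4 = 31/48.
Against 2 this mix gives (23/48)·4 + (25/48)·(-5) = -11/16.
General C will play 2, holding General R to -11/16. Shifting weight toward the row that does better against 2 would raise this floor (the equalizing mix achieves 1/16 against both 2 and 1), so the proposed strategy is not optimal.

No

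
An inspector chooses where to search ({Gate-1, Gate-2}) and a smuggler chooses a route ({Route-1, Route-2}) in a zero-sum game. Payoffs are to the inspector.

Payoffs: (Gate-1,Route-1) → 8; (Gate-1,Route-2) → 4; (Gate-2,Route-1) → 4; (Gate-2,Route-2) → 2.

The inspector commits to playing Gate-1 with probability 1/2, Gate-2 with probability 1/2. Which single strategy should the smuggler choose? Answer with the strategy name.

Route-2

If the smuggler plays Route-1, the inspector's expected payoff is (1/2)·8 + (1/2)·4 = 6.
If the smuggler plays Route-2, the inspector's expected payoff is (1/2)·4 + (1/2)·2 = 3.
The smuggler minimizes the inspector's payoff; the smallest is 3, so the best response is Route-2.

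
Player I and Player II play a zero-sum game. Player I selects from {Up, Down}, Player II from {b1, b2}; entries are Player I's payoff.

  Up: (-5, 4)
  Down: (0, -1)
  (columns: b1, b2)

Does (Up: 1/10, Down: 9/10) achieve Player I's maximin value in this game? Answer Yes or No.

Against b1 this mix gives (1/10)·(-5) + (9/10)·0 = -1/2.
Against b2 this mix gives (1/10)·4 + (9/10)·(-1) = -1/2.
All of Player II's active replies (b1, b2) yield -1/2, and no column does worse for Player I. The mix makes Player II indifferent and guarantees -1/2, so it is optimal.

Yes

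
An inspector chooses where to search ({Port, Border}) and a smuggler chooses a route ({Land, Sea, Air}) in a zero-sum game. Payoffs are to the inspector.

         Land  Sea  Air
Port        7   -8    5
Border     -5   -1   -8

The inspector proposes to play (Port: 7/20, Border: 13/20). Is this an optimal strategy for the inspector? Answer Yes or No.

Yes

Against Land this mix gives (7/20)·7 + (13/20)·(-5) = -4/5.
Against Sea this mix gives (7/20)·(-8) + (13/20)·(-1) = -69/20.
Against Air this mix gives (7/20)·5 + (13/20)·(-8) = -69/20.
All of the smuggler's active replies (Sea, Air) yield -69/20, and no column does worse for the inspector. The mix makes the smuggler indifferent and guarantees -69/20, so it is optimal.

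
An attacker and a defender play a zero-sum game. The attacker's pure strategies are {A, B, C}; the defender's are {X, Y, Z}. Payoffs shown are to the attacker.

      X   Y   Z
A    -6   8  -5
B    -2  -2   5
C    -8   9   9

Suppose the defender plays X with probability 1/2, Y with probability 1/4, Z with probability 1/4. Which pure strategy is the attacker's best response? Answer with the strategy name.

Expected payoff of A: (1/2)·(-6) + (1/4)·8 + (1/4)·(-5) = -9/4.
Expected payoff of B: (1/2)·(-2) + (1/4)·(-2) + (1/4)·5 = -1/4.
Expected payoff of C: (1/2)·(-8) + (1/4)·9 + (1/4)·9 = 1/2.
The largest is 1/2, so the attacker's best response is C.

C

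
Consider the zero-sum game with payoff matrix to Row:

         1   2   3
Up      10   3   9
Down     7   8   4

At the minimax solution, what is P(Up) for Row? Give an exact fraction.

Row minima: Up → 3, Down → 4; maximin = 4.
Column maxima: 1 → 10, 2 → 8, 3 → 9; minimax = 8.
4 ≠ 8, so there is no saddle point; optimal play is mixed.
1 is strictly dominated by 3 (it gives Row strictly more in every row), so Column never plays it.
On the remaining 2×2 (Up, Down vs 2, 3):
Let Row play Up with probability p. Expected payoff against 2: 3p + 8(1−p) = −5p + 8; against 3: 9p + 4(1−p) = 5p + 4.
Setting these equal: −5p + 8 = 5p + 4 ⇒ −10p = -4 ⇒ p = 2/5, and the value is (-5)·(2/5) + 8 = 6.
For Column: with q = P(2), equating Up's and Down's payoffs gives −6q + 9 = 4q + 4 ⇒ q = 1/2.

2/5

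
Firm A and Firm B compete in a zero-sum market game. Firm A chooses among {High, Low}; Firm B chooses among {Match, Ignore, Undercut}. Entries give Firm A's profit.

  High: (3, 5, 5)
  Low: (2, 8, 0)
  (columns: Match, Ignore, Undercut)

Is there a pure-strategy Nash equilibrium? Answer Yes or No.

Yes

Row minima: High → 3, Low → 0; maximin = 3.
Column maxima: Match → 3, Ignore → 8, Undercut → 5; minimax = 3.
maximin = minimax = 3, so a saddle point exists.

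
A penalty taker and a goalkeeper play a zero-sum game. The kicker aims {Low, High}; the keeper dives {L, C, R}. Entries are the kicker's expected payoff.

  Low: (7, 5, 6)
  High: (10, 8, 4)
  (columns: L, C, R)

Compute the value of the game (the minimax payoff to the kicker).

Row minima: Low → 5, High → 4; maximin = 5.
Column maxima: L → 10, C → 8, R → 6; minimax = 6.
5 ≠ 6, so there is no saddle point; optimal play is mixed.
L is strictly dominated by C (it gives the kicker strictly more in every row), so the keeper never plays it.
On the remaining 2×2 (Low, High vs C, R):
Let the kicker play Low with probability p. Expected payoff against C: 5p + 8(1−p) = −3p + 8; against R: 6p + 4(1−p) = 2p + 4.
Setting these equal: −3p + 8 = 2p + 4 ⇒ −5p = -4 ⇒ p = 4/5, and the value is (-3)·(4/5) + 8 = 28/5.
For the keeper: with q = P(C), equating Low's and High's payoffs gives −q + 6 = 4q + 4 ⇒ q = 2/5.

28/5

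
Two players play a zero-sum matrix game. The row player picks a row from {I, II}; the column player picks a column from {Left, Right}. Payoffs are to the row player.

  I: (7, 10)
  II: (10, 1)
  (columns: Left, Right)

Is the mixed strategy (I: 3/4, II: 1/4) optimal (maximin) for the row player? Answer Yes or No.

Yes

Against Left this mix gives (3/4)·7 + (1/4)·10 = 31/4.
Against Right this mix gives (3/4)·10 + (1/4)·1 = 31/4.
All of the column player's active replies (Left, Right) yield 31/4, and no column does worse for the row player. The mix makes the column player indifferent and guarantees 31/4, so it is optimal.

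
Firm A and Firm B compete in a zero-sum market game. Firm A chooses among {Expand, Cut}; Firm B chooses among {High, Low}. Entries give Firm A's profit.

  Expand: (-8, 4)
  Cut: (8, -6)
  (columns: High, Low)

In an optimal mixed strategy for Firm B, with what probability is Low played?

8/13

Row minima: Expand → -8, Cut → -6; maximin = -6.
Column maxima: High → 8, Low → 4; minimax = 4.
-6 ≠ 4, so there is no saddle point; optimal play is mixed.
Let Firm A play Expand with probability p. Expected payoff against High: (-8)p + 8(1−p) = −16p + 8; against Low: 4p + (-6)(1−p) = 10p − 6.
Setting these equal: −16p + 8 = 10p − 6 ⇒ −26p = -14 ⇒ p = 7/13, and the value is (-16)·(7/13) + 8 = -8/13.
For Firm B: with q = P(High), equating Expand's and Cut's payoffs gives −12q + 4 = 14q − 6 ⇒ q = 5/13.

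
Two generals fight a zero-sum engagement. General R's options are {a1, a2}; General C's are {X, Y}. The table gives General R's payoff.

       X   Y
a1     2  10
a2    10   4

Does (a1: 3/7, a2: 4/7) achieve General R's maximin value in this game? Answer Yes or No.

Yes

Against X this mix gives (3/7)·2 + (4/7)·10 = 46/7.
Against Y this mix gives (3/7)·10 + (4/7)·4 = 46/7.
All of General C's active replies (X, Y) yield 46/7, and no column does worse for General R. The mix makes General C indifferent and guarantees 46/7, so it is optimal.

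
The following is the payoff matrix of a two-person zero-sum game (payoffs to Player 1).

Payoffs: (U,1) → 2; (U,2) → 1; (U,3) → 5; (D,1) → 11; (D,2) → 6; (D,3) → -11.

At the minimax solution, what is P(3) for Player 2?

5/21

Row minima: U → 1, D → -11; maximin = 1.
Column maxima: 1 → 11, 2 → 6, 3 → 5; minimax = 5.
1 ≠ 5, so there is no saddle point; optimal play is mixed.
1 is strictly dominated by 2 (it gives Player 1 strictly more in every row), so Player 2 never plays it.
On the remaining 2×2 (U, D vs 2, 3):
Let Player 1 play U with probability p. Expected payoff against 2: 1p + 6(1−p) = −5p + 6; against 3: 5p + (-11)(1−p) = 16p − 11.
Setting these equal: −5p + 6 = 16p − 11 ⇒ −21p = -17 ⇒ p = 17/21, and the value is (-5)·(17/21) + 6 = 41/21.
For Player 2: with q = P(2), equating U's and D's payoffs gives −4q + 5 = 17q − 11 ⇒ q = 16/21.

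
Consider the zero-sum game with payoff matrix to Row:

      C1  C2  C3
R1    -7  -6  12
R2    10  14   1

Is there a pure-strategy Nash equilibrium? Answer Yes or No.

Row minima: R1 → -7, R2 → 1; maximin = 1.
Column maxima: C1 → 10, C2 → 14, C3 → 12; minimax = 10.
1 ≠ 10, so no pure-strategy equilibrium exists.

No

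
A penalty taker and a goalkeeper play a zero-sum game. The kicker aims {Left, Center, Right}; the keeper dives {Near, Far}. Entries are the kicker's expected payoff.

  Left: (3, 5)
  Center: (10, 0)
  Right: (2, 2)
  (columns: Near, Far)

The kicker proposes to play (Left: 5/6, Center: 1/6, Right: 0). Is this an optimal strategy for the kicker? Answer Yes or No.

Yes

Against Near this mix gives (5/6)·3 + (1/6)·10 = 25/6.
Against Far this mix gives (5/6)·5 + (1/6)·0 = 25/6.
All of the keeper's active replies (Near, Far) yield 25/6, and no column does worse for the kicker. The mix makes the keeper indifferent and guarantees 25/6, so it is optimal.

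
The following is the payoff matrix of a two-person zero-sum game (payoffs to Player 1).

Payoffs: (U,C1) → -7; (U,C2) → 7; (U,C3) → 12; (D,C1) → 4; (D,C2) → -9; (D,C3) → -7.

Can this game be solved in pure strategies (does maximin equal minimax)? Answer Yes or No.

Row minima: U → -7, D → -9; maximin = -7.
Column maxima: C1 → 4, C2 → 7, C3 → 12; minimax = 4.
-7 ≠ 4, so no pure-strategy equilibrium exists.

No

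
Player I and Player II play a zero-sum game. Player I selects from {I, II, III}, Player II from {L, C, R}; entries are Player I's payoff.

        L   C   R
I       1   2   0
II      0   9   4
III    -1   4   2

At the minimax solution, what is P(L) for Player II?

4/5

Row minima: I → 0, II → 0, III → -1; maximin = 0.
Column maxima: L → 1, C → 9, R → 4; minimax = 1.
0 ≠ 1, so there is no saddle point; optimal play is mixed.
III is strictly dominated by II, so Player I never plays it.
C is strictly dominated by L (it gives Player I strictly more in every row), so Player II never plays it.
On the remaining 2×2 (I, II vs L, R):
Let Player I play I with probability p. Expected payoff against L: 1p + 0(1−p) = p; against R: 0p + 4(1−p) = −4p + 4.
Setting these equal: p = −4p + 4 ⇒ 5p = 4 ⇒ p = 4/5, and the value is (1)·(4/5) = 4/5.
For Player II: with q = P(L), equating I's and II's payoffs gives q = −4q + 4 ⇒ q = 4/5.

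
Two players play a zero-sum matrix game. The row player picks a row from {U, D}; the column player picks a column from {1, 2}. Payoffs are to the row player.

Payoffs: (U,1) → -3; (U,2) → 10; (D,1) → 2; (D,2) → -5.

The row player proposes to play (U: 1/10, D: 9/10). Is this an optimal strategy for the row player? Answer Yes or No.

No

Against 1 this mix gives (1/10)·(-3) + (9/10)·2 = 3/2.
Against 2 this mix gives (1/10)·10 + (9/10)·(-5) = -7/2.
The column player will play 2, holding the row player to -7/2. Shifting weight toward the row that does better against 2 would raise this floor (the equalizing mix achieves 1/4 against both 2 and 1), so the proposed strategy is not optimal.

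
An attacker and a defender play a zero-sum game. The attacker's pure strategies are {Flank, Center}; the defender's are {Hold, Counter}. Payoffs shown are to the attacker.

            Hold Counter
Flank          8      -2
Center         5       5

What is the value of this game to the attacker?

5

Row minima: Flank → -2, Center → 5; maximin = 5.
Column maxima: Hold → 8, Counter → 5; minimax = 5.
Since maximin = minimax = 5, there is a saddle point and the value is 5.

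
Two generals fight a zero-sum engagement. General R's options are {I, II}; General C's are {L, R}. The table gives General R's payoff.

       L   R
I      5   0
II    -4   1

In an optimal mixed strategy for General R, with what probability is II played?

Row minima: I → 0, II → -4; maximin = 0.
Column maxima: L → 5, R → 1; minimax = 1.
0 ≠ 1, so there is no saddle point; optimal play is mixed.
Let General R play I with probability p. Expected payoff against L: 5p + (-4)(1−p) = 9p − 4; against R: 0p + 1(1−p) = −p + 1.
Setting these equal: 9p − 4 = −p + 1 ⇒ 10p = 5 ⇒ p = 1/2, and the value is (9)·(1/2) − 4 = 1/2.
For General C: with q = P(L), equating I's and II's payoffs gives 5q = −5q + 1 ⇒ q = 1/10.

1/2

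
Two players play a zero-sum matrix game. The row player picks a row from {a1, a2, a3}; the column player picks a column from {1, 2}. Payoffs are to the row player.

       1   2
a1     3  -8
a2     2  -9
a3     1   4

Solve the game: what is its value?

10/7

Row minima: a1 → -8, a2 → -9, a3 → 1; maximin = 1.
Column maxima: 1 → 3, 2 → 4; minimax = 3.
1 ≠ 3, so there is no saddle point; optimal play is mixed.
a2 is strictly dominated by a1, so the row player never plays it.
On the remaining 2×2 (a1, a3 vs 1, 2):
Let the row player play a1 with probability p. Expected payoff against 1: 3p + 1(1−p) = 2p + 1; against 2: (-8)p + 4(1−p) = −12p + 4.
Setting these equal: 2p + 1 = −12p + 4 ⇒ 14p = 3 ⇒ p = 3/14, and the value is (2)·(3/14) + 1 = 10/7.
For the column player: with q = P(1), equating a1's and a3's payoffs gives 11q − 8 = −3q + 4 ⇒ q = 6/7.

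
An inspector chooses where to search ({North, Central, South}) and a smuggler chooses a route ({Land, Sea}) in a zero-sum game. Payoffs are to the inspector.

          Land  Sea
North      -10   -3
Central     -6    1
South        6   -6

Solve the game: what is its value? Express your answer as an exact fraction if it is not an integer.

Row minima: North → -10, Central → -6, South → -6; maximin = -6.
Column maxima: Land → 6, Sea → 1; minimax = 1.
-6 ≠ 1, so there is no saddle point; optimal play is mixed.
North is strictly dominated by Central, so the inspector never plays it.
On the remaining 2×2 (Central, South vs Land, Sea):
Let the inspector play Central with probability p. Expected payoff against Land: (-6)p + 6(1−p) = −12p + 6; against Sea: 1p + (-6)(1−p) = 7p − 6.
Setting these equal: −12p + 6 = 7p − 6 ⇒ −19p = -12 ⇒ p = 12/19, and the value is (-12)·(12/19) + 6 = -30/19.
For the smuggler: with q = P(Land), equating Central's and South's payoffs gives −7q + 1 = 12q − 6 ⇒ q = 7/19.

-30/19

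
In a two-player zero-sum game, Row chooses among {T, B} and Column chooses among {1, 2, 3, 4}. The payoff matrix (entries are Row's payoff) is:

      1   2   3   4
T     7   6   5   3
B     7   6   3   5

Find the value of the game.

4

Row minima: T → 3, B → 3; maximin = 3.
Column maxima: 1 → 7, 2 → 6, 3 → 5, 4 → 5; minimax = 5.
3 ≠ 5, so there is no saddle point; optimal play is mixed.
1 is strictly dominated by 2 (it gives Row strictly more in every row), so Column never plays it.
2 is strictly dominated by 3 (it gives Row strictly more in every row), so Column never plays it.
On the remaining 2×2 (T, B vs 3, 4):
Let Row play T with probability p. Expected payoff against 3: 5p + 3(1−p) = 2p + 3; against 4: 3p + 5(1−p) = −2p + 5.
Setting these equal: 2p + 3 = −2p + 5 ⇒ 4p = 2 ⇒ p = 1/2, and the value is (2)·(1/2) + 3 = 4.
For Column: with q = P(3), equating T's and B's payoffs gives 2q + 3 = −2q + 5 ⇒ q = 1/2.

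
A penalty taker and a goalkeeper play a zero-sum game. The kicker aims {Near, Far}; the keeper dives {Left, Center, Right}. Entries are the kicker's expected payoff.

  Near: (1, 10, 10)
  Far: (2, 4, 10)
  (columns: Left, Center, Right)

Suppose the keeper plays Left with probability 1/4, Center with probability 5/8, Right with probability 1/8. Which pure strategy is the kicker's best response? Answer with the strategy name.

Expected payoff of Near: (1/4)·1 + (5/8)·10 + (1/8)·10 = 31/4.
Expected payoff of Far: (1/4)·2 + (5/8)·4 + (1/8)·10 = 17/4.
The largest is 31/4, so the kicker's best response is Near.

Near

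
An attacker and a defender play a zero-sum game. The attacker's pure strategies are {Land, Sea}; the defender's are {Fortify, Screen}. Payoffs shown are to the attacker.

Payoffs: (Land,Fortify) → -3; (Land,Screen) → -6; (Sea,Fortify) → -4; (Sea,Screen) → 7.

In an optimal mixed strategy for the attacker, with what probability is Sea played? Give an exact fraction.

Row minima: Land → -6, Sea → -4; maximin = -4.
Column maxima: Fortify → -3, Screen → 7; minimax = -3.
-4 ≠ -3, so there is no saddle point; optimal play is mixed.
Let the attacker play Land with probability p. Expected payoff against Fortify: (-3)p + (-4)(1−p) = p − 4; against Screen: (-6)p + 7(1−p) = −13p + 7.
Setting these equal: p − 4 = −13p + 7 ⇒ 14p = 11 ⇒ p = 11/14, and the value is (1)·(11/14) − 4 = -45/14.
For the defender: with q = P(Fortify), equating Land's and Sea's payoffs gives 3q − 6 = −11q + 7 ⇒ q = 13/14.

3/14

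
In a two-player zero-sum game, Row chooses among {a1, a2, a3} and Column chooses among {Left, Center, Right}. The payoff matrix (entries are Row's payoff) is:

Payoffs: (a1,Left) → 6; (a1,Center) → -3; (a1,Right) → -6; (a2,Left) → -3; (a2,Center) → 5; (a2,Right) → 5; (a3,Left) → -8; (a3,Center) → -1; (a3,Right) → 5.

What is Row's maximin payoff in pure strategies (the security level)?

-3

Row minima: a1 → -6, a2 → -3, a3 → -8.
The best of these is -3.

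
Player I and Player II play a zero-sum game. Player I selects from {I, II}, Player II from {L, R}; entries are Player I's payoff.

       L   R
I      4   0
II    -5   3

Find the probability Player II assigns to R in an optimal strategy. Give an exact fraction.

3/4

Row minima: I → 0, II → -5; maximin = 0.
Column maxima: L → 4, R → 3; minimax = 3.
0 ≠ 3, so there is no saddle point; optimal play is mixed.
Let Player I play I with probability p. Expected payoff against L: 4p + (-5)(1−p) = 9p − 5; against R: 0p + 3(1−p) = −3p + 3.
Setting these equal: 9p − 5 = −3p + 3 ⇒ 12p = 8 ⇒ p = 2/3, and the value is (9)·(2/3) − 5 = 1.
For Player II: with q = P(L), equating I's and II's payoffs gives 4q = −8q + 3 ⇒ q = 1/4.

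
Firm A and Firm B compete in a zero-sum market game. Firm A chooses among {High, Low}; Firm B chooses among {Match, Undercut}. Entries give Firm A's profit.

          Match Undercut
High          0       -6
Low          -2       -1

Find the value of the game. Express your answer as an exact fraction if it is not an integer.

-12/7

Row minima: High → -6, Low → -2; maximin = -2.
Column maxima: Match → 0, Undercut → -1; minimax = -1.
-2 ≠ -1, so there is no saddle point; optimal play is mixed.
Let Firm A play High with probability p. Expected payoff against Match: 0p + (-2)(1−p) = 2p − 2; against Undercut: (-6)p + (-1)(1−p) = −5p − 1.
Setting these equal: 2p − 2 = −5p − 1 ⇒ 7p = 1 ⇒ p = 1/7, and the value is (2)·(1/7) − 2 = -12/7.
For Firm B: with q = P(Match), equating High's and Low's payoffs gives 6q − 6 = −q − 1 ⇒ q = 5/7.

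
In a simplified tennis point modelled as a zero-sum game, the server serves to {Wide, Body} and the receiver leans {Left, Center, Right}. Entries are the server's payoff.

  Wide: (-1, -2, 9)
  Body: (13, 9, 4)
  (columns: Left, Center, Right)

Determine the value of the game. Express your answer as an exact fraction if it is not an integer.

89/16

Row minima: Wide → -2, Body → 4; maximin = 4.
Column maxima: Left → 13, Center → 9, Right → 9; minimax = 9.
4 ≠ 9, so there is no saddle point; optimal play is mixed.
Left is strictly dominated by Center (it gives the server strictly more in every row), so the receiver never plays it.
On the remaining 2×2 (Wide, Body vs Center, Right):
Let the server play Wide with probability p. Expected payoff against Center: (-2)p + 9(1−p) = −11p + 9; against Right: 9p + 4(1−p) = 5p + 4.
Setting these equal: −11p + 9 = 5p + 4 ⇒ −16p = -5 ⇒ p = 5/16, and the value is (-11)·(5/16) + 9 = 89/16.
For the receiver: with q = P(Center), equating Wide's and Body's payoffs gives −11q + 9 = 5q + 4 ⇒ q = 5/16.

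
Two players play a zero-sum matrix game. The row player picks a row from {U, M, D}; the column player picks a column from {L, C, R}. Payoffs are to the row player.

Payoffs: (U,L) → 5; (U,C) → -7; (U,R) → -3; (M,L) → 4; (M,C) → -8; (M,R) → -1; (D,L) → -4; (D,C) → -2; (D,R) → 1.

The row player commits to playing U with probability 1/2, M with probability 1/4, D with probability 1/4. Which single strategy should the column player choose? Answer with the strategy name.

If the column player plays L, the row player's expected payoff is (1/2)·5 + (1/4)·4 + (1/4)·(-4) = 5/2.
If the column player plays C, the row player's expected payoff is (1/2)·(-7) + (1/4)·(-8) + (1/4)·(-2) = -6.
If the column player plays R, the row player's expected payoff is (1/2)·(-3) + (1/4)·(-1) + (1/4)·1 = -3/2.
The column player minimizes the row player's payoff; the smallest is -6, so the best response is C.

C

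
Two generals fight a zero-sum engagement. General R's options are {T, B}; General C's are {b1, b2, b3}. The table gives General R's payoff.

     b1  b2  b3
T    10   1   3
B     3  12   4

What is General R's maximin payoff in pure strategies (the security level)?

Row minima: T → 1, B → 3.
The best of these is 3.

3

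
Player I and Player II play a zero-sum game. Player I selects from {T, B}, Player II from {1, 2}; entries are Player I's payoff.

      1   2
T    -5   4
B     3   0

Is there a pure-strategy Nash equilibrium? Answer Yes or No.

No

Row minima: T → -5, B → 0; maximin = 0.
Column maxima: 1 → 3, 2 → 4; minimax = 3.
0 ≠ 3, so no pure-strategy equilibrium exists.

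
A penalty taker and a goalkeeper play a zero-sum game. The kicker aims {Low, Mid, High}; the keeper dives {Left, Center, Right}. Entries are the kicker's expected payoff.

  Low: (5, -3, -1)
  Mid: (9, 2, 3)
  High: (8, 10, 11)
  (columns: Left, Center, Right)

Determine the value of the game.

74/9

Row minima: Low → -3, Mid → 2, High → 8; maximin = 8.
Column maxima: Left → 9, Center → 10, Right → 11; minimax = 9.
8 ≠ 9, so there is no saddle point; optimal play is mixed.
Low is strictly dominated by Mid, so the kicker never plays it.
Right is strictly dominated by Center (it gives the kicker strictly more in every row), so the keeper never plays it.
On the remaining 2×2 (Mid, High vs Left, Center):
Let the kicker play Mid with probability p. Expected payoff against Left: 9p + 8(1−p) = p + 8; against Center: 2p + 10(1−p) = −8p + 10.
Setting these equal: p + 8 = −8p + 10 ⇒ 9p = 2 ⇒ p = 2/9, and the value is (1)·(2/9) + 8 = 74/9.
For the keeper: with q = P(Left), equating Mid's and High's payoffs gives 7q + 2 = −2q + 10 ⇒ q = 8/9.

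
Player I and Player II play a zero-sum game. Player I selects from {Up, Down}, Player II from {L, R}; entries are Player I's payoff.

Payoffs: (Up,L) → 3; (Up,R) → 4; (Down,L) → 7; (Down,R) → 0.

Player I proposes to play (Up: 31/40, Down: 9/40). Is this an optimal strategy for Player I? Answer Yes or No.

No

Against L this mix gives (31/40)·3 + (9/40)·7 = 39/10.
Against R this mix gives (31/40)·4 + (9/40)·0 = 31/10.
Player II will play R, holding Player I to 31/10. Shifting weight toward the row that does better against R would raise this floor (the equalizing mix achieves 7/2 against both R and L), so the proposed strategy is not optimal.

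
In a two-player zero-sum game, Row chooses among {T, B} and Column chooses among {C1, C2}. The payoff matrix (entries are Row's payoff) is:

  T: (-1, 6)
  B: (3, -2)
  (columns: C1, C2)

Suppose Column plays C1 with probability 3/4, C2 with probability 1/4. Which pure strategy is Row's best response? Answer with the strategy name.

B

Expected payoff of T: (3/4)·(-1) + (1/4)·6 = 3/4.
Expected payoff of B: (3/4)·3 + (1/4)·(-2) = 7/4.
The largest is 7/4, so Row's best response is B.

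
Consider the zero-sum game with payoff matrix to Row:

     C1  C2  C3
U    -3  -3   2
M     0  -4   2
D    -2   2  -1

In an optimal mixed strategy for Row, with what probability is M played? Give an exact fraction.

Row minima: U → -3, M → -4, D → -2; maximin = -2.
Column maxima: C1 → 0, C2 → 2, C3 → 2; minimax = 0.
-2 ≠ 0, so there is no saddle point; optimal play is mixed.
C3 is strictly dominated by C1 (it gives Row strictly more in every row), so Column never plays it.
With C3 eliminated, U is strictly dominated by D (D gives Row strictly more in every remaining column), so Row never plays it.
On the remaining 2×2 (M, D vs C1, C2):
Let Row play M with probability p. Expected payoff against C1: 0p + (-2)(1−p) = 2p − 2; against C2: (-4)p + 2(1−p) = −6p + 2.
Setting these equal: 2p − 2 = −6p + 2 ⇒ 8p = 4 ⇒ p = 1/2, and the value is (2)·(1/2) − 2 = -1.
For Column: with q = P(C1), equating M's and D's payoffs gives 4q − 4 = −4q + 2 ⇒ q = 3/4.

1/2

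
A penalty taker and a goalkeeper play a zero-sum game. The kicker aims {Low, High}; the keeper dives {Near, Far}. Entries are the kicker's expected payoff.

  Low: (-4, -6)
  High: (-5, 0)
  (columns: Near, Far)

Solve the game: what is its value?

-30/7

Row minima: Low → -6, High → -5; maximin = -5.
Column maxima: Near → -4, Far → 0; minimax = -4.
-5 ≠ -4, so there is no saddle point; optimal play is mixed.
Let the kicker play Low with probability p. Expected payoff against Near: (-4)p + (-5)(1−p) = p − 5; against Far: (-6)p + 0(1−p) = −6p.
Setting these equal: p − 5 = −6p ⇒ 7p = 5 ⇒ p = 5/7, and the value is (1)·(5/7) − 5 = -30/7.
For the keeper: with q = P(Near), equating Low's and High's payoffs gives 2q − 6 = −5q ⇒ q = 6/7.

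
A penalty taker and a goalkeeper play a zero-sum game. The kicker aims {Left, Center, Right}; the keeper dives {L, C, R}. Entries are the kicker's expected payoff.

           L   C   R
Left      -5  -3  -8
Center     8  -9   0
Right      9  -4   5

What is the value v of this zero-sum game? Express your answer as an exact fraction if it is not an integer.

Row minima: Left → -8, Center → -9, Right → -4; maximin = -4.
Column maxima: L → 9, C → -3, R → 5; minimax = -3.
-4 ≠ -3, so there is no saddle point; optimal play is mixed.
Center is strictly dominated by Right, so the kicker never plays it.
L is strictly dominated by R (it gives the kicker strictly more in every row), so the keeper never plays it.
On the remaining 2×2 (Left, Right vs C, R):
Let the kicker play Left with probability p. Expected payoff against C: (-3)p + (-4)(1−p) = p − 4; against R: (-8)p + 5(1−p) = −13p + 5.
Setting these equal: p − 4 = −13p + 5 ⇒ 14p = 9 ⇒ p = 9/14, and the value is (1)·(9/14) − 4 = -47/14.
For the keeper: with q = P(C), equating Left's and Right's payoffs gives 5q − 8 = −9q + 5 ⇒ q = 13/14.

-47/14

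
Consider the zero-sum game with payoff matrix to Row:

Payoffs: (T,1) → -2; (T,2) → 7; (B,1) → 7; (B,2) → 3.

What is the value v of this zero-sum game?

55/13

Row minima: T → -2, B → 3; maximin = 3.
Column maxima: 1 → 7, 2 → 7; minimax = 7.
3 ≠ 7, so there is no saddle point; optimal play is mixed.
Let Row play T with probability p. Expected payoff against 1: (-2)p + 7(1−p) = −9p + 7; against 2: 7p + 3(1−p) = 4p + 3.
Setting these equal: −9p + 7 = 4p + 3 ⇒ −13p = -4 ⇒ p = 4/13, and the value is (-9)·(4/13) + 7 = 55/13.
For Column: with q = P(1), equating T's and B's payoffs gives −9q + 7 = 4q + 3 ⇒ q = 4/13.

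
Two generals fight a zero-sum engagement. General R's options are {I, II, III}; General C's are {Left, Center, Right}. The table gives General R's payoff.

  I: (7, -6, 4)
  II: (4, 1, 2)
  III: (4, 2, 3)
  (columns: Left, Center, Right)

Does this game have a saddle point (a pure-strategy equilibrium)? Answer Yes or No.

Yes

Row minima: I → -6, II → 1, III → 2; maximin = 2.
Column maxima: Left → 7, Center → 2, Right → 4; minimax = 2.
maximin = minimax = 2, so a saddle point exists.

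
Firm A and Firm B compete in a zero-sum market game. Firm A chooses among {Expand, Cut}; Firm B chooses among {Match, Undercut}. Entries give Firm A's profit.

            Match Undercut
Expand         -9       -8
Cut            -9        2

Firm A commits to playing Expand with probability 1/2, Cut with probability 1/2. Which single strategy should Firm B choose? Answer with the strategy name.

Match

If Firm B plays Match, Firm A's expected payoff is (1/2)·(-9) + (1/2)·(-9) = -9.
If Firm B plays Undercut, Firm A's expected payoff is (1/2)·(-8) + (1/2)·2 = -3.
Firm B minimizes Firm A's payoff; the smallest is -9, so the best response is Match.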